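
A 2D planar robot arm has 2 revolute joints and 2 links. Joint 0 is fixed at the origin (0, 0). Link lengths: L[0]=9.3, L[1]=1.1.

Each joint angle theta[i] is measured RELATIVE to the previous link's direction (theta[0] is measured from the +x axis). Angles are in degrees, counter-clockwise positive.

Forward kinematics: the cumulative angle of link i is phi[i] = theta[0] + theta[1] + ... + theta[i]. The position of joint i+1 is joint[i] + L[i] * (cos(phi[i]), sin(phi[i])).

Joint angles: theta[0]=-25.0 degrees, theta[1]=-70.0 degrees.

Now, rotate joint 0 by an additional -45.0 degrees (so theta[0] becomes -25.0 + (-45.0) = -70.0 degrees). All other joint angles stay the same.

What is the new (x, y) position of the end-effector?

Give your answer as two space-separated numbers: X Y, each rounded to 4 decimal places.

joint[0] = (0.0000, 0.0000)  (base)
link 0: phi[0] = -70 = -70 deg
  cos(-70 deg) = 0.3420, sin(-70 deg) = -0.9397
  joint[1] = (0.0000, 0.0000) + 9.3 * (0.3420, -0.9397) = (0.0000 + 3.1808, 0.0000 + -8.7391) = (3.1808, -8.7391)
link 1: phi[1] = -70 + -70 = -140 deg
  cos(-140 deg) = -0.7660, sin(-140 deg) = -0.6428
  joint[2] = (3.1808, -8.7391) + 1.1 * (-0.7660, -0.6428) = (3.1808 + -0.8426, -8.7391 + -0.7071) = (2.3381, -9.4462)
End effector: (2.3381, -9.4462)

Answer: 2.3381 -9.4462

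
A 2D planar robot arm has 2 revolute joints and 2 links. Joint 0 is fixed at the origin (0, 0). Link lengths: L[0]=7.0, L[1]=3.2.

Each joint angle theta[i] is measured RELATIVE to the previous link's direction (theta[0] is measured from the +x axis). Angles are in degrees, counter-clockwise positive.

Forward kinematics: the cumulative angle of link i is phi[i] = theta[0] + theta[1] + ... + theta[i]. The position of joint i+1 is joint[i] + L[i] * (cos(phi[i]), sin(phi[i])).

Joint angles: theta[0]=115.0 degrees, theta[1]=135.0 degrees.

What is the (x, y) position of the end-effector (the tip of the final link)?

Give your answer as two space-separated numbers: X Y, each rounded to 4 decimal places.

joint[0] = (0.0000, 0.0000)  (base)
link 0: phi[0] = 115 = 115 deg
  cos(115 deg) = -0.4226, sin(115 deg) = 0.9063
  joint[1] = (0.0000, 0.0000) + 7 * (-0.4226, 0.9063) = (0.0000 + -2.9583, 0.0000 + 6.3442) = (-2.9583, 6.3442)
link 1: phi[1] = 115 + 135 = 250 deg
  cos(250 deg) = -0.3420, sin(250 deg) = -0.9397
  joint[2] = (-2.9583, 6.3442) + 3.2 * (-0.3420, -0.9397) = (-2.9583 + -1.0945, 6.3442 + -3.0070) = (-4.0528, 3.3371)
End effector: (-4.0528, 3.3371)

Answer: -4.0528 3.3371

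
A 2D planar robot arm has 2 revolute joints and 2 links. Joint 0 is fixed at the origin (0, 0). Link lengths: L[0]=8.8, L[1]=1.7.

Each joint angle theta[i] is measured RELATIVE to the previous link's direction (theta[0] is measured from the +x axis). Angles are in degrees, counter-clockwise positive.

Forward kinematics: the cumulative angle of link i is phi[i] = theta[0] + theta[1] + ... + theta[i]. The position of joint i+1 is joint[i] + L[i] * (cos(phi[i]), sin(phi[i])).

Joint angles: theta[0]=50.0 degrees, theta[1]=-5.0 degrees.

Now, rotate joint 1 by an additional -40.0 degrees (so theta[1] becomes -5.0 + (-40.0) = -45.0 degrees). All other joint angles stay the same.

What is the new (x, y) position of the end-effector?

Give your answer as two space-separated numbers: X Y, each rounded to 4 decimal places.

joint[0] = (0.0000, 0.0000)  (base)
link 0: phi[0] = 50 = 50 deg
  cos(50 deg) = 0.6428, sin(50 deg) = 0.7660
  joint[1] = (0.0000, 0.0000) + 8.8 * (0.6428, 0.7660) = (0.0000 + 5.6565, 0.0000 + 6.7412) = (5.6565, 6.7412)
link 1: phi[1] = 50 + -45 = 5 deg
  cos(5 deg) = 0.9962, sin(5 deg) = 0.0872
  joint[2] = (5.6565, 6.7412) + 1.7 * (0.9962, 0.0872) = (5.6565 + 1.6935, 6.7412 + 0.1482) = (7.3501, 6.8894)
End effector: (7.3501, 6.8894)

Answer: 7.3501 6.8894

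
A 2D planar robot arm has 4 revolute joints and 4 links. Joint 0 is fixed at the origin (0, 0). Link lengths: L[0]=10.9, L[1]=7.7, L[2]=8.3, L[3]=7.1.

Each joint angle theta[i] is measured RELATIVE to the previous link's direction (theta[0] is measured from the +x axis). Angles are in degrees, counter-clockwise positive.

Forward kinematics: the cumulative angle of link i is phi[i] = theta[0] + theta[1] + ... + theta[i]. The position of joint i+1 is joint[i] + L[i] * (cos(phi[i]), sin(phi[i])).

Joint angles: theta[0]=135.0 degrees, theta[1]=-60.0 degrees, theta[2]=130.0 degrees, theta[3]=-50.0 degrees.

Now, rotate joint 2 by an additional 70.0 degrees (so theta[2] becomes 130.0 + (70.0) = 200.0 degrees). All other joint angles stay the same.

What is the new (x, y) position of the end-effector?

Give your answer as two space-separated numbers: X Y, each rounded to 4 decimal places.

Answer: -10.0116 1.8562

Derivation:
joint[0] = (0.0000, 0.0000)  (base)
link 0: phi[0] = 135 = 135 deg
  cos(135 deg) = -0.7071, sin(135 deg) = 0.7071
  joint[1] = (0.0000, 0.0000) + 10.9 * (-0.7071, 0.7071) = (0.0000 + -7.7075, 0.0000 + 7.7075) = (-7.7075, 7.7075)
link 1: phi[1] = 135 + -60 = 75 deg
  cos(75 deg) = 0.2588, sin(75 deg) = 0.9659
  joint[2] = (-7.7075, 7.7075) + 7.7 * (0.2588, 0.9659) = (-7.7075 + 1.9929, 7.7075 + 7.4376) = (-5.7146, 15.1451)
link 2: phi[2] = 135 + -60 + 200 = 275 deg
  cos(275 deg) = 0.0872, sin(275 deg) = -0.9962
  joint[3] = (-5.7146, 15.1451) + 8.3 * (0.0872, -0.9962) = (-5.7146 + 0.7234, 15.1451 + -8.2684) = (-4.9912, 6.8767)
link 3: phi[3] = 135 + -60 + 200 + -50 = 225 deg
  cos(225 deg) = -0.7071, sin(225 deg) = -0.7071
  joint[4] = (-4.9912, 6.8767) + 7.1 * (-0.7071, -0.7071) = (-4.9912 + -5.0205, 6.8767 + -5.0205) = (-10.0116, 1.8562)
End effector: (-10.0116, 1.8562)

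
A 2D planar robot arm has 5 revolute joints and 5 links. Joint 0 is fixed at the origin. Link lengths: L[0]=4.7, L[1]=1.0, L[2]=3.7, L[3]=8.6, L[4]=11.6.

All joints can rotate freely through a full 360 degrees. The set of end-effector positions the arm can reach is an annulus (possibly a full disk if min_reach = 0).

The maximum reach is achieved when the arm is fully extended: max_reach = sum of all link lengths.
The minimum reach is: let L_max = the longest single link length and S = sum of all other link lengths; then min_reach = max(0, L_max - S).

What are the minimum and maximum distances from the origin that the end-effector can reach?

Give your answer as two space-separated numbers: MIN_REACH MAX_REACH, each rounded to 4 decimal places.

Link lengths: [4.7, 1.0, 3.7, 8.6, 11.6]
max_reach = 4.7 + 1 + 3.7 + 8.6 + 11.6 = 29.6
L_max = max([4.7, 1.0, 3.7, 8.6, 11.6]) = 11.6
S (sum of others) = 29.6 - 11.6 = 18
min_reach = max(0, 11.6 - 18) = max(0, -6.4) = 0

Answer: 0.0000 29.6000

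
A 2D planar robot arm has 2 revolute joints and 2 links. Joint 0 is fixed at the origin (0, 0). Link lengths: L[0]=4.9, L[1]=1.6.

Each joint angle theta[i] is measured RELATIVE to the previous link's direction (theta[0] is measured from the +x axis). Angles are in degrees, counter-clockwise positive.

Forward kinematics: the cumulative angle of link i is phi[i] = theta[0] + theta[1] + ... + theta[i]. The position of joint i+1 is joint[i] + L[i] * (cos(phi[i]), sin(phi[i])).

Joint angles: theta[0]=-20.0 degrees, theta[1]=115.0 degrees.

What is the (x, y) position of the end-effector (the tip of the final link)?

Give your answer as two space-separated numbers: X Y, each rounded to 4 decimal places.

joint[0] = (0.0000, 0.0000)  (base)
link 0: phi[0] = -20 = -20 deg
  cos(-20 deg) = 0.9397, sin(-20 deg) = -0.3420
  joint[1] = (0.0000, 0.0000) + 4.9 * (0.9397, -0.3420) = (0.0000 + 4.6045, 0.0000 + -1.6759) = (4.6045, -1.6759)
link 1: phi[1] = -20 + 115 = 95 deg
  cos(95 deg) = -0.0872, sin(95 deg) = 0.9962
  joint[2] = (4.6045, -1.6759) + 1.6 * (-0.0872, 0.9962) = (4.6045 + -0.1394, -1.6759 + 1.5939) = (4.4650, -0.0820)
End effector: (4.4650, -0.0820)

Answer: 4.4650 -0.0820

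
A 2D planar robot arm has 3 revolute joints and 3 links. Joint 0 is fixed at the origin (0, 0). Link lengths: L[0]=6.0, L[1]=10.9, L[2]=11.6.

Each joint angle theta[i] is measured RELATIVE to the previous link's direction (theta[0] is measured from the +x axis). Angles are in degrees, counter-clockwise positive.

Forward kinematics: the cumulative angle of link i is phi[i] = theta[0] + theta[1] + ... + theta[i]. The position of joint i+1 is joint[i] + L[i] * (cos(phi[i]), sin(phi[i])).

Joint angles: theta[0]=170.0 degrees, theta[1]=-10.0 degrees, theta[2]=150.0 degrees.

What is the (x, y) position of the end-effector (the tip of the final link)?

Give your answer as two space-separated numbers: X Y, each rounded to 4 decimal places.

joint[0] = (0.0000, 0.0000)  (base)
link 0: phi[0] = 170 = 170 deg
  cos(170 deg) = -0.9848, sin(170 deg) = 0.1736
  joint[1] = (0.0000, 0.0000) + 6 * (-0.9848, 0.1736) = (0.0000 + -5.9088, 0.0000 + 1.0419) = (-5.9088, 1.0419)
link 1: phi[1] = 170 + -10 = 160 deg
  cos(160 deg) = -0.9397, sin(160 deg) = 0.3420
  joint[2] = (-5.9088, 1.0419) + 10.9 * (-0.9397, 0.3420) = (-5.9088 + -10.2426, 1.0419 + 3.7280) = (-16.1515, 4.7699)
link 2: phi[2] = 170 + -10 + 150 = 310 deg
  cos(310 deg) = 0.6428, sin(310 deg) = -0.7660
  joint[3] = (-16.1515, 4.7699) + 11.6 * (0.6428, -0.7660) = (-16.1515 + 7.4563, 4.7699 + -8.8861) = (-8.6952, -4.1162)
End effector: (-8.6952, -4.1162)

Answer: -8.6952 -4.1162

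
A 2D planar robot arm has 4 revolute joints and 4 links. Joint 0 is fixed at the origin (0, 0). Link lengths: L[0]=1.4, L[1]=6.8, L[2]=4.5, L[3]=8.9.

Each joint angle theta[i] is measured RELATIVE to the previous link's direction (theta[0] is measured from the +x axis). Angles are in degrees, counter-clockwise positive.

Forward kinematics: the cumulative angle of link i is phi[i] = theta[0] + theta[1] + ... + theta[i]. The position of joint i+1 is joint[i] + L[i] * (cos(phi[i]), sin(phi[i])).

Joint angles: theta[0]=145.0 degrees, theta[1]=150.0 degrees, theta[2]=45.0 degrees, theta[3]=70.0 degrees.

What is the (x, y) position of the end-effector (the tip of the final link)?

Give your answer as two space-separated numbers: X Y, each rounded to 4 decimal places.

joint[0] = (0.0000, 0.0000)  (base)
link 0: phi[0] = 145 = 145 deg
  cos(145 deg) = -0.8192, sin(145 deg) = 0.5736
  joint[1] = (0.0000, 0.0000) + 1.4 * (-0.8192, 0.5736) = (0.0000 + -1.1468, 0.0000 + 0.8030) = (-1.1468, 0.8030)
link 1: phi[1] = 145 + 150 = 295 deg
  cos(295 deg) = 0.4226, sin(295 deg) = -0.9063
  joint[2] = (-1.1468, 0.8030) + 6.8 * (0.4226, -0.9063) = (-1.1468 + 2.8738, 0.8030 + -6.1629) = (1.7270, -5.3599)
link 2: phi[2] = 145 + 150 + 45 = 340 deg
  cos(340 deg) = 0.9397, sin(340 deg) = -0.3420
  joint[3] = (1.7270, -5.3599) + 4.5 * (0.9397, -0.3420) = (1.7270 + 4.2286, -5.3599 + -1.5391) = (5.9556, -6.8990)
link 3: phi[3] = 145 + 150 + 45 + 70 = 410 deg
  cos(410 deg) = 0.6428, sin(410 deg) = 0.7660
  joint[4] = (5.9556, -6.8990) + 8.9 * (0.6428, 0.7660) = (5.9556 + 5.7208, -6.8990 + 6.8178) = (11.6764, -0.0812)
End effector: (11.6764, -0.0812)

Answer: 11.6764 -0.0812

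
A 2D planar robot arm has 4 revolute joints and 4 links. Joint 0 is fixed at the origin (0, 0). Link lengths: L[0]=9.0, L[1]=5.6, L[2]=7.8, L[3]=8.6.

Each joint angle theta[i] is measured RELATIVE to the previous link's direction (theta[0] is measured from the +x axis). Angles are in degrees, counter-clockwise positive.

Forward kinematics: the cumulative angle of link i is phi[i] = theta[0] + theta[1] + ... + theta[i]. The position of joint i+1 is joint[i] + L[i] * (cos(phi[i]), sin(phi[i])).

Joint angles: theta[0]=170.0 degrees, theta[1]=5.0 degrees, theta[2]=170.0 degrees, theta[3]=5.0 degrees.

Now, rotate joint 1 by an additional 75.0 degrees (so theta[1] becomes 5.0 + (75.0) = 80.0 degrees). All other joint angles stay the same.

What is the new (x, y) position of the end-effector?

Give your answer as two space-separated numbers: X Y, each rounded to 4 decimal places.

joint[0] = (0.0000, 0.0000)  (base)
link 0: phi[0] = 170 = 170 deg
  cos(170 deg) = -0.9848, sin(170 deg) = 0.1736
  joint[1] = (0.0000, 0.0000) + 9 * (-0.9848, 0.1736) = (0.0000 + -8.8633, 0.0000 + 1.5628) = (-8.8633, 1.5628)
link 1: phi[1] = 170 + 80 = 250 deg
  cos(250 deg) = -0.3420, sin(250 deg) = -0.9397
  joint[2] = (-8.8633, 1.5628) + 5.6 * (-0.3420, -0.9397) = (-8.8633 + -1.9153, 1.5628 + -5.2623) = (-10.7786, -3.6994)
link 2: phi[2] = 170 + 80 + 170 = 420 deg
  cos(420 deg) = 0.5000, sin(420 deg) = 0.8660
  joint[3] = (-10.7786, -3.6994) + 7.8 * (0.5000, 0.8660) = (-10.7786 + 3.9000, -3.6994 + 6.7550) = (-6.8786, 3.0556)
link 3: phi[3] = 170 + 80 + 170 + 5 = 425 deg
  cos(425 deg) = 0.4226, sin(425 deg) = 0.9063
  joint[4] = (-6.8786, 3.0556) + 8.6 * (0.4226, 0.9063) = (-6.8786 + 3.6345, 3.0556 + 7.7942) = (-3.2441, 10.8498)
End effector: (-3.2441, 10.8498)

Answer: -3.2441 10.8498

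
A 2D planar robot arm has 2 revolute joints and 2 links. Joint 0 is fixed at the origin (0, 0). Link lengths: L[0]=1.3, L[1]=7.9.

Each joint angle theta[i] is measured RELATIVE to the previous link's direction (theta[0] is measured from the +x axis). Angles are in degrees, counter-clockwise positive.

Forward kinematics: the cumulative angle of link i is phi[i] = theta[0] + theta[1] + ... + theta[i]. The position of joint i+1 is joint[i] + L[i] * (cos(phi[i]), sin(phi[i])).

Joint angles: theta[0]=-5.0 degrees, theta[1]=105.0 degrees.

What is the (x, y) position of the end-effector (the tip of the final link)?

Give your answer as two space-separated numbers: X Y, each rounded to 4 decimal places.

joint[0] = (0.0000, 0.0000)  (base)
link 0: phi[0] = -5 = -5 deg
  cos(-5 deg) = 0.9962, sin(-5 deg) = -0.0872
  joint[1] = (0.0000, 0.0000) + 1.3 * (0.9962, -0.0872) = (0.0000 + 1.2951, 0.0000 + -0.1133) = (1.2951, -0.1133)
link 1: phi[1] = -5 + 105 = 100 deg
  cos(100 deg) = -0.1736, sin(100 deg) = 0.9848
  joint[2] = (1.2951, -0.1133) + 7.9 * (-0.1736, 0.9848) = (1.2951 + -1.3718, -0.1133 + 7.7800) = (-0.0768, 7.6667)
End effector: (-0.0768, 7.6667)

Answer: -0.0768 7.6667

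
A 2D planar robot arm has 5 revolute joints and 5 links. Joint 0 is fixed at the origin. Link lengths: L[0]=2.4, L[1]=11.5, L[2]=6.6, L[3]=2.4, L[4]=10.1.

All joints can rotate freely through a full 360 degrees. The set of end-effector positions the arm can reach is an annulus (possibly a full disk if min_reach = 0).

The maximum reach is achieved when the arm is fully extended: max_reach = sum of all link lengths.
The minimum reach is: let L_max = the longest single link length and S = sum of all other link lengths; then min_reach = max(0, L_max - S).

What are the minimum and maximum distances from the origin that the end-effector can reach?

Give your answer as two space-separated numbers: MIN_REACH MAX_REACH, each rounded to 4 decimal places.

Link lengths: [2.4, 11.5, 6.6, 2.4, 10.1]
max_reach = 2.4 + 11.5 + 6.6 + 2.4 + 10.1 = 33
L_max = max([2.4, 11.5, 6.6, 2.4, 10.1]) = 11.5
S (sum of others) = 33 - 11.5 = 21.5
min_reach = max(0, 11.5 - 21.5) = max(0, -10) = 0

Answer: 0.0000 33.0000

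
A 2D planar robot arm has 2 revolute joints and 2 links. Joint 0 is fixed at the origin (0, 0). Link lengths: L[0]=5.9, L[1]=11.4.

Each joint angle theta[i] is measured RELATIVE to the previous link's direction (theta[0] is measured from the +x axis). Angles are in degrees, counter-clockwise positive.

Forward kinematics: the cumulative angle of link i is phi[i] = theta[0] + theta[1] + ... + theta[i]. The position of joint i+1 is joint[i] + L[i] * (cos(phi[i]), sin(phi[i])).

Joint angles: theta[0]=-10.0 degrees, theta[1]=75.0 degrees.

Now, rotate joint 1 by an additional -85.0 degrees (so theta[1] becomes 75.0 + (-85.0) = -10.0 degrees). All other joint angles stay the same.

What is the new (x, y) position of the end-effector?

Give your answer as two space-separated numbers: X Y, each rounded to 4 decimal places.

Answer: 16.5229 -4.9236

Derivation:
joint[0] = (0.0000, 0.0000)  (base)
link 0: phi[0] = -10 = -10 deg
  cos(-10 deg) = 0.9848, sin(-10 deg) = -0.1736
  joint[1] = (0.0000, 0.0000) + 5.9 * (0.9848, -0.1736) = (0.0000 + 5.8104, 0.0000 + -1.0245) = (5.8104, -1.0245)
link 1: phi[1] = -10 + -10 = -20 deg
  cos(-20 deg) = 0.9397, sin(-20 deg) = -0.3420
  joint[2] = (5.8104, -1.0245) + 11.4 * (0.9397, -0.3420) = (5.8104 + 10.7125, -1.0245 + -3.8990) = (16.5229, -4.9236)
End effector: (16.5229, -4.9236)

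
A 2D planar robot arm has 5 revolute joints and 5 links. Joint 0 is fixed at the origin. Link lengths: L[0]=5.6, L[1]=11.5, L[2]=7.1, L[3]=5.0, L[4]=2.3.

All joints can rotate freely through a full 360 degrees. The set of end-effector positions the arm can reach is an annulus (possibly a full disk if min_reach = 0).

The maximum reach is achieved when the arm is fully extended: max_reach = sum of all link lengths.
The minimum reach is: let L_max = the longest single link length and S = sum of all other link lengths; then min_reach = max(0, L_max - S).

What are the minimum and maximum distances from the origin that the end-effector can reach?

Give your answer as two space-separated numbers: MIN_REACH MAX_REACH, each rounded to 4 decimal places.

Link lengths: [5.6, 11.5, 7.1, 5.0, 2.3]
max_reach = 5.6 + 11.5 + 7.1 + 5 + 2.3 = 31.5
L_max = max([5.6, 11.5, 7.1, 5.0, 2.3]) = 11.5
S (sum of others) = 31.5 - 11.5 = 20
min_reach = max(0, 11.5 - 20) = max(0, -8.5) = 0

Answer: 0.0000 31.5000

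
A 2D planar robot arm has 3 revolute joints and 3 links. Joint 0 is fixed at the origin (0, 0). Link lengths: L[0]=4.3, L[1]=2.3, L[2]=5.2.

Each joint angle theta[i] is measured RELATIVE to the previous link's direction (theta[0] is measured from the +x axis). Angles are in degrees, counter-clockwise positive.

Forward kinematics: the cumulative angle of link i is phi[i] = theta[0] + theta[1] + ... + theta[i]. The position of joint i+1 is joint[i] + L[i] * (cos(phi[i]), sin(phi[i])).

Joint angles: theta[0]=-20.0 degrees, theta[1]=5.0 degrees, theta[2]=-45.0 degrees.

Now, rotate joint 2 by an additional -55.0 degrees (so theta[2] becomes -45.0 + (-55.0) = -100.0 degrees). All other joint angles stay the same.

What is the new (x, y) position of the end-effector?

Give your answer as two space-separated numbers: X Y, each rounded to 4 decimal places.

Answer: 4.0647 -6.7788

Derivation:
joint[0] = (0.0000, 0.0000)  (base)
link 0: phi[0] = -20 = -20 deg
  cos(-20 deg) = 0.9397, sin(-20 deg) = -0.3420
  joint[1] = (0.0000, 0.0000) + 4.3 * (0.9397, -0.3420) = (0.0000 + 4.0407, 0.0000 + -1.4707) = (4.0407, -1.4707)
link 1: phi[1] = -20 + 5 = -15 deg
  cos(-15 deg) = 0.9659, sin(-15 deg) = -0.2588
  joint[2] = (4.0407, -1.4707) + 2.3 * (0.9659, -0.2588) = (4.0407 + 2.2216, -1.4707 + -0.5953) = (6.2623, -2.0660)
link 2: phi[2] = -20 + 5 + -100 = -115 deg
  cos(-115 deg) = -0.4226, sin(-115 deg) = -0.9063
  joint[3] = (6.2623, -2.0660) + 5.2 * (-0.4226, -0.9063) = (6.2623 + -2.1976, -2.0660 + -4.7128) = (4.0647, -6.7788)
End effector: (4.0647, -6.7788)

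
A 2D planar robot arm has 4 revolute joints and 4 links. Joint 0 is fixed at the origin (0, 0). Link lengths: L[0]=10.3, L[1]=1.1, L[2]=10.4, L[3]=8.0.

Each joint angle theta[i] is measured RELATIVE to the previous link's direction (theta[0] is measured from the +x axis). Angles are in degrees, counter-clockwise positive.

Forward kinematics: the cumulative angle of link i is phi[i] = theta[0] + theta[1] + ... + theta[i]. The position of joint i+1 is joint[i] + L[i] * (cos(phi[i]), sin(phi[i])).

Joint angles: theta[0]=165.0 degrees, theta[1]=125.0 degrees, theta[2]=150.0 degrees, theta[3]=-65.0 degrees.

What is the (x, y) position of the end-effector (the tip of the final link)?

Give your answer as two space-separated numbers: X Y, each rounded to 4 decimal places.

joint[0] = (0.0000, 0.0000)  (base)
link 0: phi[0] = 165 = 165 deg
  cos(165 deg) = -0.9659, sin(165 deg) = 0.2588
  joint[1] = (0.0000, 0.0000) + 10.3 * (-0.9659, 0.2588) = (0.0000 + -9.9490, 0.0000 + 2.6658) = (-9.9490, 2.6658)
link 1: phi[1] = 165 + 125 = 290 deg
  cos(290 deg) = 0.3420, sin(290 deg) = -0.9397
  joint[2] = (-9.9490, 2.6658) + 1.1 * (0.3420, -0.9397) = (-9.9490 + 0.3762, 2.6658 + -1.0337) = (-9.5728, 1.6322)
link 2: phi[2] = 165 + 125 + 150 = 440 deg
  cos(440 deg) = 0.1736, sin(440 deg) = 0.9848
  joint[3] = (-9.5728, 1.6322) + 10.4 * (0.1736, 0.9848) = (-9.5728 + 1.8059, 1.6322 + 10.2420) = (-7.7669, 11.8742)
link 3: phi[3] = 165 + 125 + 150 + -65 = 375 deg
  cos(375 deg) = 0.9659, sin(375 deg) = 0.2588
  joint[4] = (-7.7669, 11.8742) + 8 * (0.9659, 0.2588) = (-7.7669 + 7.7274, 11.8742 + 2.0706) = (-0.0395, 13.9447)
End effector: (-0.0395, 13.9447)

Answer: -0.0395 13.9447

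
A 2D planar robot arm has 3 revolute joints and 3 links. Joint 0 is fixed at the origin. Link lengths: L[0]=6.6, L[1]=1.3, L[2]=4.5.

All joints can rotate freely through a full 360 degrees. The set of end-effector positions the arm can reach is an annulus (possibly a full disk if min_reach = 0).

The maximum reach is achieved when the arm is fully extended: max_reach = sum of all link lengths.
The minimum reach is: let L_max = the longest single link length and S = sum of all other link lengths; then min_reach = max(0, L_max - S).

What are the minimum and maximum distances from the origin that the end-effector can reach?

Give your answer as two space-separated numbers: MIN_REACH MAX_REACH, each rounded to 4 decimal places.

Answer: 0.8000 12.4000

Derivation:
Link lengths: [6.6, 1.3, 4.5]
max_reach = 6.6 + 1.3 + 4.5 = 12.4
L_max = max([6.6, 1.3, 4.5]) = 6.6
S (sum of others) = 12.4 - 6.6 = 5.8
min_reach = max(0, 6.6 - 5.8) = max(0, 0.8) = 0.8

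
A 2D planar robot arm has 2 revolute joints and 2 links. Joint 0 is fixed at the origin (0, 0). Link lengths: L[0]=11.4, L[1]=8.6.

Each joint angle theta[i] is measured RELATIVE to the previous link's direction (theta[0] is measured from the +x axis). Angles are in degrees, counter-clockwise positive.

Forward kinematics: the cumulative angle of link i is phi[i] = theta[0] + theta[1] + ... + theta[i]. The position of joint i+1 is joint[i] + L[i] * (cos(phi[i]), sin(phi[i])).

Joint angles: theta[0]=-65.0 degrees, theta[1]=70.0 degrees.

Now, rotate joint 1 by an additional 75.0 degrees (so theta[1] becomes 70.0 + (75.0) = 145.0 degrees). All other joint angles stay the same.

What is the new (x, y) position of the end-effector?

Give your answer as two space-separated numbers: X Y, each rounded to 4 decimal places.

joint[0] = (0.0000, 0.0000)  (base)
link 0: phi[0] = -65 = -65 deg
  cos(-65 deg) = 0.4226, sin(-65 deg) = -0.9063
  joint[1] = (0.0000, 0.0000) + 11.4 * (0.4226, -0.9063) = (0.0000 + 4.8178, 0.0000 + -10.3319) = (4.8178, -10.3319)
link 1: phi[1] = -65 + 145 = 80 deg
  cos(80 deg) = 0.1736, sin(80 deg) = 0.9848
  joint[2] = (4.8178, -10.3319) + 8.6 * (0.1736, 0.9848) = (4.8178 + 1.4934, -10.3319 + 8.4693) = (6.3112, -1.8626)
End effector: (6.3112, -1.8626)

Answer: 6.3112 -1.8626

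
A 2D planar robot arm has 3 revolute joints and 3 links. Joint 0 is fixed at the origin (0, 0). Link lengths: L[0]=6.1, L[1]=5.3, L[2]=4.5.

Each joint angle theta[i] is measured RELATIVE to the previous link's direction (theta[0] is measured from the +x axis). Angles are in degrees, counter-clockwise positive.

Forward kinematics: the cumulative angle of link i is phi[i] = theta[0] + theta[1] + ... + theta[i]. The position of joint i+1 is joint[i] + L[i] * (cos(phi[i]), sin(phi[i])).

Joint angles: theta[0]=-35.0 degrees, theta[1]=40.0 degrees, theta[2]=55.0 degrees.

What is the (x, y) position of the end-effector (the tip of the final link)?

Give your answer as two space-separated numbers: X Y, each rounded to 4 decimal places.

Answer: 12.5267 0.8602

Derivation:
joint[0] = (0.0000, 0.0000)  (base)
link 0: phi[0] = -35 = -35 deg
  cos(-35 deg) = 0.8192, sin(-35 deg) = -0.5736
  joint[1] = (0.0000, 0.0000) + 6.1 * (0.8192, -0.5736) = (0.0000 + 4.9968, 0.0000 + -3.4988) = (4.9968, -3.4988)
link 1: phi[1] = -35 + 40 = 5 deg
  cos(5 deg) = 0.9962, sin(5 deg) = 0.0872
  joint[2] = (4.9968, -3.4988) + 5.3 * (0.9962, 0.0872) = (4.9968 + 5.2798, -3.4988 + 0.4619) = (10.2767, -3.0369)
link 2: phi[2] = -35 + 40 + 55 = 60 deg
  cos(60 deg) = 0.5000, sin(60 deg) = 0.8660
  joint[3] = (10.2767, -3.0369) + 4.5 * (0.5000, 0.8660) = (10.2767 + 2.2500, -3.0369 + 3.8971) = (12.5267, 0.8602)
End effector: (12.5267, 0.8602)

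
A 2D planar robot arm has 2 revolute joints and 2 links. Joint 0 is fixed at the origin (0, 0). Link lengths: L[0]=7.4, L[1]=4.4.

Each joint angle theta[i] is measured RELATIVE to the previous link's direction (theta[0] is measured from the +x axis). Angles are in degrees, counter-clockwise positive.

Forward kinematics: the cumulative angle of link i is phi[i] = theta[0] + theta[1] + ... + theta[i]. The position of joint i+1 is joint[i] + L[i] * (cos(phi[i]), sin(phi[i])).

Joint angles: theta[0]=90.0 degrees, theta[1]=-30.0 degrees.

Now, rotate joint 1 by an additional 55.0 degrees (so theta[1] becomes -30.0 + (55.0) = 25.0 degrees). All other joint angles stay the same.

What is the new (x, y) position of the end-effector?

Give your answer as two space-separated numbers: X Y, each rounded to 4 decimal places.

joint[0] = (0.0000, 0.0000)  (base)
link 0: phi[0] = 90 = 90 deg
  cos(90 deg) = 0.0000, sin(90 deg) = 1.0000
  joint[1] = (0.0000, 0.0000) + 7.4 * (0.0000, 1.0000) = (0.0000 + 0.0000, 0.0000 + 7.4000) = (0.0000, 7.4000)
link 1: phi[1] = 90 + 25 = 115 deg
  cos(115 deg) = -0.4226, sin(115 deg) = 0.9063
  joint[2] = (0.0000, 7.4000) + 4.4 * (-0.4226, 0.9063) = (0.0000 + -1.8595, 7.4000 + 3.9878) = (-1.8595, 11.3878)
End effector: (-1.8595, 11.3878)

Answer: -1.8595 11.3878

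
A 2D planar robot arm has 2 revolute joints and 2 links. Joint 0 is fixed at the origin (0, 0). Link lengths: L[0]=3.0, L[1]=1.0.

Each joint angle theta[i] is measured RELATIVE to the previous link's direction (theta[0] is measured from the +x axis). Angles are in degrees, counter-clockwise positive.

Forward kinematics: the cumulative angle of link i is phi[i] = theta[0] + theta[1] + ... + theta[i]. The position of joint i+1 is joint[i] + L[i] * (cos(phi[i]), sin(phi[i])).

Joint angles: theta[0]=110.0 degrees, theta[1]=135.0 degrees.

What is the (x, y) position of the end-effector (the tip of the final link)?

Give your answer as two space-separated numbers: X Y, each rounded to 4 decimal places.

joint[0] = (0.0000, 0.0000)  (base)
link 0: phi[0] = 110 = 110 deg
  cos(110 deg) = -0.3420, sin(110 deg) = 0.9397
  joint[1] = (0.0000, 0.0000) + 3 * (-0.3420, 0.9397) = (0.0000 + -1.0261, 0.0000 + 2.8191) = (-1.0261, 2.8191)
link 1: phi[1] = 110 + 135 = 245 deg
  cos(245 deg) = -0.4226, sin(245 deg) = -0.9063
  joint[2] = (-1.0261, 2.8191) + 1 * (-0.4226, -0.9063) = (-1.0261 + -0.4226, 2.8191 + -0.9063) = (-1.4487, 1.9128)
End effector: (-1.4487, 1.9128)

Answer: -1.4487 1.9128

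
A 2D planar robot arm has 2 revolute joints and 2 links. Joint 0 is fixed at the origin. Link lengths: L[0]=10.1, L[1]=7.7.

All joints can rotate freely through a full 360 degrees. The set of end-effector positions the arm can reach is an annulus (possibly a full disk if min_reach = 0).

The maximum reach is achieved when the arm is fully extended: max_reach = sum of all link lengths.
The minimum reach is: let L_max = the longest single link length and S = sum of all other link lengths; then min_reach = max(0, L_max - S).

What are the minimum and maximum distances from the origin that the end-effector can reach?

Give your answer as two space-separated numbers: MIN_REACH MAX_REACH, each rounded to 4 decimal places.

Answer: 2.4000 17.8000

Derivation:
Link lengths: [10.1, 7.7]
max_reach = 10.1 + 7.7 = 17.8
L_max = max([10.1, 7.7]) = 10.1
S (sum of others) = 17.8 - 10.1 = 7.7
min_reach = max(0, 10.1 - 7.7) = max(0, 2.4) = 2.4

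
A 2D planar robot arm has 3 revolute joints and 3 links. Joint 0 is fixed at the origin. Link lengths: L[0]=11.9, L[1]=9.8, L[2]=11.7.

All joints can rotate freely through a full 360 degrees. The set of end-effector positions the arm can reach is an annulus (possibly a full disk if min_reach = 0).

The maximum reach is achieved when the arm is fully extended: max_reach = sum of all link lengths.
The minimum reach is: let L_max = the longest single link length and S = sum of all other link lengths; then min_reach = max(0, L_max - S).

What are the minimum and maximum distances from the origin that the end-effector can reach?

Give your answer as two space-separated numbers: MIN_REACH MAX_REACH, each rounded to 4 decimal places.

Answer: 0.0000 33.4000

Derivation:
Link lengths: [11.9, 9.8, 11.7]
max_reach = 11.9 + 9.8 + 11.7 = 33.4
L_max = max([11.9, 9.8, 11.7]) = 11.9
S (sum of others) = 33.4 - 11.9 = 21.5
min_reach = max(0, 11.9 - 21.5) = max(0, -9.6) = 0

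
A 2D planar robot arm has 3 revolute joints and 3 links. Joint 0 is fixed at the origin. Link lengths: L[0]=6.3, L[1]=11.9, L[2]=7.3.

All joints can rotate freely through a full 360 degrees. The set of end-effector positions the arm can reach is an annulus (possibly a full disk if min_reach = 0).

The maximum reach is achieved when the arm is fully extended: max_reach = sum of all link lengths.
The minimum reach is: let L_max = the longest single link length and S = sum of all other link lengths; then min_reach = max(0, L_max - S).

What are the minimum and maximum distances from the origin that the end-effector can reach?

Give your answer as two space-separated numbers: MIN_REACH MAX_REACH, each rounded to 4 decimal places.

Link lengths: [6.3, 11.9, 7.3]
max_reach = 6.3 + 11.9 + 7.3 = 25.5
L_max = max([6.3, 11.9, 7.3]) = 11.9
S (sum of others) = 25.5 - 11.9 = 13.6
min_reach = max(0, 11.9 - 13.6) = max(0, -1.7) = 0

Answer: 0.0000 25.5000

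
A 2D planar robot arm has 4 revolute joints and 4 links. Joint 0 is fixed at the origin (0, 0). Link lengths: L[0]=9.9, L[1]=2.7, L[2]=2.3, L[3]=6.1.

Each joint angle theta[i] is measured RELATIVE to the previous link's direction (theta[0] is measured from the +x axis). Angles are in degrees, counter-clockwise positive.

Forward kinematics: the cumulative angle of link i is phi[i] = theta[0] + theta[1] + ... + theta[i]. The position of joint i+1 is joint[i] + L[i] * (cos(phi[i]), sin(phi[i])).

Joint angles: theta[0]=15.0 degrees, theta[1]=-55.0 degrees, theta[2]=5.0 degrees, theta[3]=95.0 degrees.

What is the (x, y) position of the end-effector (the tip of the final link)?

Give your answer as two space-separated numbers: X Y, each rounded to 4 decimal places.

joint[0] = (0.0000, 0.0000)  (base)
link 0: phi[0] = 15 = 15 deg
  cos(15 deg) = 0.9659, sin(15 deg) = 0.2588
  joint[1] = (0.0000, 0.0000) + 9.9 * (0.9659, 0.2588) = (0.0000 + 9.5627, 0.0000 + 2.5623) = (9.5627, 2.5623)
link 1: phi[1] = 15 + -55 = -40 deg
  cos(-40 deg) = 0.7660, sin(-40 deg) = -0.6428
  joint[2] = (9.5627, 2.5623) + 2.7 * (0.7660, -0.6428) = (9.5627 + 2.0683, 2.5623 + -1.7355) = (11.6310, 0.8268)
link 2: phi[2] = 15 + -55 + 5 = -35 deg
  cos(-35 deg) = 0.8192, sin(-35 deg) = -0.5736
  joint[3] = (11.6310, 0.8268) + 2.3 * (0.8192, -0.5736) = (11.6310 + 1.8840, 0.8268 + -1.3192) = (13.5150, -0.4924)
link 3: phi[3] = 15 + -55 + 5 + 95 = 60 deg
  cos(60 deg) = 0.5000, sin(60 deg) = 0.8660
  joint[4] = (13.5150, -0.4924) + 6.1 * (0.5000, 0.8660) = (13.5150 + 3.0500, -0.4924 + 5.2828) = (16.5650, 4.7903)
End effector: (16.5650, 4.7903)

Answer: 16.5650 4.7903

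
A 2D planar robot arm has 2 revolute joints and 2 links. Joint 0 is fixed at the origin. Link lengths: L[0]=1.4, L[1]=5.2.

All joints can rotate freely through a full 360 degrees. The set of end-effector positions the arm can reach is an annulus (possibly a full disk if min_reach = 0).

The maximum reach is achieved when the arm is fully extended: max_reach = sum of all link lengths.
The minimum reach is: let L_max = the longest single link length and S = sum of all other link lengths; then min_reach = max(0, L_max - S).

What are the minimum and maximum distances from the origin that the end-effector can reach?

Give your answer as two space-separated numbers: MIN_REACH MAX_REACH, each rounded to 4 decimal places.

Answer: 3.8000 6.6000

Derivation:
Link lengths: [1.4, 5.2]
max_reach = 1.4 + 5.2 = 6.6
L_max = max([1.4, 5.2]) = 5.2
S (sum of others) = 6.6 - 5.2 = 1.4
min_reach = max(0, 5.2 - 1.4) = max(0, 3.8) = 3.8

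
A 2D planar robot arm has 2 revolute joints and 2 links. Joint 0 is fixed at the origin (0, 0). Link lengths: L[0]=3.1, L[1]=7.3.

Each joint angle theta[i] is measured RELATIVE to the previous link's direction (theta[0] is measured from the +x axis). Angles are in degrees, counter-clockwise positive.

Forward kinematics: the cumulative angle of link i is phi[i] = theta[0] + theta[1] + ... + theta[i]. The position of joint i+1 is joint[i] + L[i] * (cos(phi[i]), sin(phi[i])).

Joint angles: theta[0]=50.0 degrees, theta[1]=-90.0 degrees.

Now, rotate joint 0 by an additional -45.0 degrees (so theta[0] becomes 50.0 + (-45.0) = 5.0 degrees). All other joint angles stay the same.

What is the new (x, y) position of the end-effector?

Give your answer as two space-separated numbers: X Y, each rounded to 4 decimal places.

joint[0] = (0.0000, 0.0000)  (base)
link 0: phi[0] = 5 = 5 deg
  cos(5 deg) = 0.9962, sin(5 deg) = 0.0872
  joint[1] = (0.0000, 0.0000) + 3.1 * (0.9962, 0.0872) = (0.0000 + 3.0882, 0.0000 + 0.2702) = (3.0882, 0.2702)
link 1: phi[1] = 5 + -90 = -85 deg
  cos(-85 deg) = 0.0872, sin(-85 deg) = -0.9962
  joint[2] = (3.0882, 0.2702) + 7.3 * (0.0872, -0.9962) = (3.0882 + 0.6362, 0.2702 + -7.2722) = (3.7244, -7.0020)
End effector: (3.7244, -7.0020)

Answer: 3.7244 -7.0020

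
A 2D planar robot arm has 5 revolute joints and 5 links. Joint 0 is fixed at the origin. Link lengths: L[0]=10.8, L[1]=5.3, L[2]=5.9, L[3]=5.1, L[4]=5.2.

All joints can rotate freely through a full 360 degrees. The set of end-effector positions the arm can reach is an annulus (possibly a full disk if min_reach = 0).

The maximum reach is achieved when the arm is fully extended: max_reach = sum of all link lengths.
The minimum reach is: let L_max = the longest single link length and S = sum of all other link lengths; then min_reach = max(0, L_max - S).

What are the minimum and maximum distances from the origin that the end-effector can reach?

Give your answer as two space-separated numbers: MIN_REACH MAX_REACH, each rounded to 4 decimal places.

Answer: 0.0000 32.3000

Derivation:
Link lengths: [10.8, 5.3, 5.9, 5.1, 5.2]
max_reach = 10.8 + 5.3 + 5.9 + 5.1 + 5.2 = 32.3
L_max = max([10.8, 5.3, 5.9, 5.1, 5.2]) = 10.8
S (sum of others) = 32.3 - 10.8 = 21.5
min_reach = max(0, 10.8 - 21.5) = max(0, -10.7) = 0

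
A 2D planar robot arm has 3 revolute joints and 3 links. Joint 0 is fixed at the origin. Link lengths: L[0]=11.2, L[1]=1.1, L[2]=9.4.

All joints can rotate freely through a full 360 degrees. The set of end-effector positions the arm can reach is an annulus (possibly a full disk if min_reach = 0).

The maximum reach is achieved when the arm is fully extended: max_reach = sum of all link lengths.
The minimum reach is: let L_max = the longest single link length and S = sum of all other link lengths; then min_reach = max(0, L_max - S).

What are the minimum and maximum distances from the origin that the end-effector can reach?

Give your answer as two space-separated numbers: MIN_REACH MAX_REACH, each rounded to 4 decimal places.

Link lengths: [11.2, 1.1, 9.4]
max_reach = 11.2 + 1.1 + 9.4 = 21.7
L_max = max([11.2, 1.1, 9.4]) = 11.2
S (sum of others) = 21.7 - 11.2 = 10.5
min_reach = max(0, 11.2 - 10.5) = max(0, 0.7) = 0.7

Answer: 0.7000 21.7000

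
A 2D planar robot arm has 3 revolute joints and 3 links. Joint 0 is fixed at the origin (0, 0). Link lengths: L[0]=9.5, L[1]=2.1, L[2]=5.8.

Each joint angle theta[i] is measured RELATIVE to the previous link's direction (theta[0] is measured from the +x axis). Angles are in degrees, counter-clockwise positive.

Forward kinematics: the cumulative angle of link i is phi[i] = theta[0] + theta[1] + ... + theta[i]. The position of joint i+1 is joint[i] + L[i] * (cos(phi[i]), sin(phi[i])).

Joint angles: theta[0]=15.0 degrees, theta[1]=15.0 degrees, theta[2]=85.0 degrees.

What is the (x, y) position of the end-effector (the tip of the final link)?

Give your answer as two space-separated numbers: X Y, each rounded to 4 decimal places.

joint[0] = (0.0000, 0.0000)  (base)
link 0: phi[0] = 15 = 15 deg
  cos(15 deg) = 0.9659, sin(15 deg) = 0.2588
  joint[1] = (0.0000, 0.0000) + 9.5 * (0.9659, 0.2588) = (0.0000 + 9.1763, 0.0000 + 2.4588) = (9.1763, 2.4588)
link 1: phi[1] = 15 + 15 = 30 deg
  cos(30 deg) = 0.8660, sin(30 deg) = 0.5000
  joint[2] = (9.1763, 2.4588) + 2.1 * (0.8660, 0.5000) = (9.1763 + 1.8187, 2.4588 + 1.0500) = (10.9949, 3.5088)
link 2: phi[2] = 15 + 15 + 85 = 115 deg
  cos(115 deg) = -0.4226, sin(115 deg) = 0.9063
  joint[3] = (10.9949, 3.5088) + 5.8 * (-0.4226, 0.9063) = (10.9949 + -2.4512, 3.5088 + 5.2566) = (8.5438, 8.7654)
End effector: (8.5438, 8.7654)

Answer: 8.5438 8.7654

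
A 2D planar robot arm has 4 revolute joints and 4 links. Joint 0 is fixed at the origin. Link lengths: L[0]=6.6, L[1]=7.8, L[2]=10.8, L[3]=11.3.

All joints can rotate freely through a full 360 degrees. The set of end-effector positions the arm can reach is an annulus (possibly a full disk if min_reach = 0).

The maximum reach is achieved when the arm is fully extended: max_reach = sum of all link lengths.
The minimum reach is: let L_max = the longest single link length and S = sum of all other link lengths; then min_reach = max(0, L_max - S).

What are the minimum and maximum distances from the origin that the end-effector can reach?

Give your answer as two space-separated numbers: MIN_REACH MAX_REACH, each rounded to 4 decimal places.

Link lengths: [6.6, 7.8, 10.8, 11.3]
max_reach = 6.6 + 7.8 + 10.8 + 11.3 = 36.5
L_max = max([6.6, 7.8, 10.8, 11.3]) = 11.3
S (sum of others) = 36.5 - 11.3 = 25.2
min_reach = max(0, 11.3 - 25.2) = max(0, -13.9) = 0

Answer: 0.0000 36.5000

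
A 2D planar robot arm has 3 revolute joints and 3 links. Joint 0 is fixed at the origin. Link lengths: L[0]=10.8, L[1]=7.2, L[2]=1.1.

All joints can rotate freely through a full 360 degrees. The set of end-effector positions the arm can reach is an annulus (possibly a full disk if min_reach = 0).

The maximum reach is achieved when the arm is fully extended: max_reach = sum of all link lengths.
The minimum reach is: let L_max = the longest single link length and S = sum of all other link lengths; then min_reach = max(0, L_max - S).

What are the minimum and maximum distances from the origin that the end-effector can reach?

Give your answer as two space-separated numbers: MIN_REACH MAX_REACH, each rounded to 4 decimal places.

Link lengths: [10.8, 7.2, 1.1]
max_reach = 10.8 + 7.2 + 1.1 = 19.1
L_max = max([10.8, 7.2, 1.1]) = 10.8
S (sum of others) = 19.1 - 10.8 = 8.3
min_reach = max(0, 10.8 - 8.3) = max(0, 2.5) = 2.5

Answer: 2.5000 19.1000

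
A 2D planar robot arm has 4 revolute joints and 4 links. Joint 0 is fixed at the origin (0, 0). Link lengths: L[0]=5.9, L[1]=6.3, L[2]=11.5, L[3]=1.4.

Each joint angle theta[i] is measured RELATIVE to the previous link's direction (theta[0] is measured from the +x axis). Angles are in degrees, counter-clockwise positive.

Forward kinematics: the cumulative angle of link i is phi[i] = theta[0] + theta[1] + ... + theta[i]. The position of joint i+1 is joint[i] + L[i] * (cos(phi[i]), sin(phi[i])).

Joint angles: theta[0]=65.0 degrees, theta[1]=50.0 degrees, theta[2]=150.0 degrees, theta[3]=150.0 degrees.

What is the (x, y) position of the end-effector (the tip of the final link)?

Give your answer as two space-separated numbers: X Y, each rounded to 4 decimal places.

joint[0] = (0.0000, 0.0000)  (base)
link 0: phi[0] = 65 = 65 deg
  cos(65 deg) = 0.4226, sin(65 deg) = 0.9063
  joint[1] = (0.0000, 0.0000) + 5.9 * (0.4226, 0.9063) = (0.0000 + 2.4934, 0.0000 + 5.3472) = (2.4934, 5.3472)
link 1: phi[1] = 65 + 50 = 115 deg
  cos(115 deg) = -0.4226, sin(115 deg) = 0.9063
  joint[2] = (2.4934, 5.3472) + 6.3 * (-0.4226, 0.9063) = (2.4934 + -2.6625, 5.3472 + 5.7097) = (-0.1690, 11.0570)
link 2: phi[2] = 65 + 50 + 150 = 265 deg
  cos(265 deg) = -0.0872, sin(265 deg) = -0.9962
  joint[3] = (-0.1690, 11.0570) + 11.5 * (-0.0872, -0.9962) = (-0.1690 + -1.0023, 11.0570 + -11.4562) = (-1.1713, -0.3993)
link 3: phi[3] = 65 + 50 + 150 + 150 = 415 deg
  cos(415 deg) = 0.5736, sin(415 deg) = 0.8192
  joint[4] = (-1.1713, -0.3993) + 1.4 * (0.5736, 0.8192) = (-1.1713 + 0.8030, -0.3993 + 1.1468) = (-0.3683, 0.7475)
End effector: (-0.3683, 0.7475)

Answer: -0.3683 0.7475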